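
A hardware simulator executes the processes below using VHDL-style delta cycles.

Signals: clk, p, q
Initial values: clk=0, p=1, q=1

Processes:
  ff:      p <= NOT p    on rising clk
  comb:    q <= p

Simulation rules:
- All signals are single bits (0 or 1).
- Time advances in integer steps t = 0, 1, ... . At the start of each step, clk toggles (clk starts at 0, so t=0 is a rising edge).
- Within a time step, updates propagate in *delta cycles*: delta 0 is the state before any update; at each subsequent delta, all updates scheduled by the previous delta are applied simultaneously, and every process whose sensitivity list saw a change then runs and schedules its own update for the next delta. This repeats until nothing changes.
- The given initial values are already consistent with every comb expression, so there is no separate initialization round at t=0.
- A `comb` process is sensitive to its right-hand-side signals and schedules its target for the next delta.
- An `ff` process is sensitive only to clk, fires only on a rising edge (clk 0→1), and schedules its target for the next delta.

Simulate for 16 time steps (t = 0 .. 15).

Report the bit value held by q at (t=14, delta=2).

t=0 Δ0: q=1 clk=0 p=1
  Δ1: clk:0→1
  Δ2: p:1→0
  Δ3: q:1→0
  (3Δ to stable)
t=1 Δ0: q=0 clk=1 p=0
  Δ1: clk:1→0
  (1Δ to stable)
t=2 Δ0: q=0 clk=0 p=0
  Δ1: clk:0→1
  Δ2: p:0→1
  Δ3: q:0→1
  (3Δ to stable)
t=3 Δ0: q=1 clk=1 p=1
  Δ1: clk:1→0
  (1Δ to stable)
t=4 Δ0: q=1 clk=0 p=1
  Δ1: clk:0→1
  Δ2: p:1→0
  Δ3: q:1→0
  (3Δ to stable)
t=5 Δ0: q=0 clk=1 p=0
  Δ1: clk:1→0
  (1Δ to stable)
t=6 Δ0: q=0 clk=0 p=0
  Δ1: clk:0→1
  Δ2: p:0→1
  Δ3: q:0→1
  (3Δ to stable)
t=7 Δ0: q=1 clk=1 p=1
  Δ1: clk:1→0
  (1Δ to stable)
t=8 Δ0: q=1 clk=0 p=1
  Δ1: clk:0→1
  Δ2: p:1→0
  Δ3: q:1→0
  (3Δ to stable)
t=9 Δ0: q=0 clk=1 p=0
  Δ1: clk:1→0
  (1Δ to stable)
t=10 Δ0: q=0 clk=0 p=0
  Δ1: clk:0→1
  Δ2: p:0→1
  Δ3: q:0→1
  (3Δ to stable)
t=11 Δ0: q=1 clk=1 p=1
  Δ1: clk:1→0
  (1Δ to stable)
t=12 Δ0: q=1 clk=0 p=1
  Δ1: clk:0→1
  Δ2: p:1→0
  Δ3: q:1→0
  (3Δ to stable)
t=13 Δ0: q=0 clk=1 p=0
  Δ1: clk:1→0
  (1Δ to stable)
t=14 Δ0: q=0 clk=0 p=0
  Δ1: clk:0→1
  Δ2: p:0→1
  Δ3: q:0→1
  (3Δ to stable)
t=15 Δ0: q=1 clk=1 p=1
  Δ1: clk:1→0
  (1Δ to stable)

0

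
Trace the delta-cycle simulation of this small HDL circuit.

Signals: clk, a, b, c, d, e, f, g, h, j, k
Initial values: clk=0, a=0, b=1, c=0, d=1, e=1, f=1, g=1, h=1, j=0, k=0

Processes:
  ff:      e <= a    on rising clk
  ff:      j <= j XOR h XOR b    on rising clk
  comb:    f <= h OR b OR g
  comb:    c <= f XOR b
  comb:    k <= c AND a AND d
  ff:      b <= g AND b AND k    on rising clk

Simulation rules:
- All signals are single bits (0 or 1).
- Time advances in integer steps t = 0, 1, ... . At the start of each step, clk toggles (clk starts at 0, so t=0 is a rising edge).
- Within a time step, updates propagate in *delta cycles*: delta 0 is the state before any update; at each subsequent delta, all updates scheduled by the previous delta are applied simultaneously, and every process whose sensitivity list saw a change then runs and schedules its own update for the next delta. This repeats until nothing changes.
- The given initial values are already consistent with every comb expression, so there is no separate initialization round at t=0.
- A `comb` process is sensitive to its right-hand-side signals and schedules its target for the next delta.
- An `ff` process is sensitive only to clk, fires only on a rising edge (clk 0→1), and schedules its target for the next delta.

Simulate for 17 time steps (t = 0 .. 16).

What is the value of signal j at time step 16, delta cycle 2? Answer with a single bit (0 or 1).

0

t0.Δ0 a=0 e=1 j=0 k=0 c=0 d=1 g=1 clk=0 f=1 b=1 h=1
t0.Δ1 a=0 e=1 j=0 k=0 c=0 d=1 g=1 clk=1 f=1 b=1 h=1
t0.Δ2 a=0 e=0 j=0 k=0 c=0 d=1 g=1 clk=1 f=1 b=0 h=1
t0.Δ3 a=0 e=0 j=0 k=0 c=1 d=1 g=1 clk=1 f=1 b=0 h=1
t1.Δ0 a=0 e=0 j=0 k=0 c=1 d=1 g=1 clk=1 f=1 b=0 h=1
t1.Δ1 a=0 e=0 j=0 k=0 c=1 d=1 g=1 clk=0 f=1 b=0 h=1
t2.Δ0 a=0 e=0 j=0 k=0 c=1 d=1 g=1 clk=0 f=1 b=0 h=1
t2.Δ1 a=0 e=0 j=0 k=0 c=1 d=1 g=1 clk=1 f=1 b=0 h=1
t2.Δ2 a=0 e=0 j=1 k=0 c=1 d=1 g=1 clk=1 f=1 b=0 h=1
t3.Δ0 a=0 e=0 j=1 k=0 c=1 d=1 g=1 clk=1 f=1 b=0 h=1
t3.Δ1 a=0 e=0 j=1 k=0 c=1 d=1 g=1 clk=0 f=1 b=0 h=1
t4.Δ0 a=0 e=0 j=1 k=0 c=1 d=1 g=1 clk=0 f=1 b=0 h=1
t4.Δ1 a=0 e=0 j=1 k=0 c=1 d=1 g=1 clk=1 f=1 b=0 h=1
t4.Δ2 a=0 e=0 j=0 k=0 c=1 d=1 g=1 clk=1 f=1 b=0 h=1
t5.Δ0 a=0 e=0 j=0 k=0 c=1 d=1 g=1 clk=1 f=1 b=0 h=1
t5.Δ1 a=0 e=0 j=0 k=0 c=1 d=1 g=1 clk=0 f=1 b=0 h=1
t6.Δ0 a=0 e=0 j=0 k=0 c=1 d=1 g=1 clk=0 f=1 b=0 h=1
t6.Δ1 a=0 e=0 j=0 k=0 c=1 d=1 g=1 clk=1 f=1 b=0 h=1
t6.Δ2 a=0 e=0 j=1 k=0 c=1 d=1 g=1 clk=1 f=1 b=0 h=1
t7.Δ0 a=0 e=0 j=1 k=0 c=1 d=1 g=1 clk=1 f=1 b=0 h=1
t7.Δ1 a=0 e=0 j=1 k=0 c=1 d=1 g=1 clk=0 f=1 b=0 h=1
t8.Δ0 a=0 e=0 j=1 k=0 c=1 d=1 g=1 clk=0 f=1 b=0 h=1
t8.Δ1 a=0 e=0 j=1 k=0 c=1 d=1 g=1 clk=1 f=1 b=0 h=1
t8.Δ2 a=0 e=0 j=0 k=0 c=1 d=1 g=1 clk=1 f=1 b=0 h=1
t9.Δ0 a=0 e=0 j=0 k=0 c=1 d=1 g=1 clk=1 f=1 b=0 h=1
t9.Δ1 a=0 e=0 j=0 k=0 c=1 d=1 g=1 clk=0 f=1 b=0 h=1
t10.Δ0 a=0 e=0 j=0 k=0 c=1 d=1 g=1 clk=0 f=1 b=0 h=1
t10.Δ1 a=0 e=0 j=0 k=0 c=1 d=1 g=1 clk=1 f=1 b=0 h=1
t10.Δ2 a=0 e=0 j=1 k=0 c=1 d=1 g=1 clk=1 f=1 b=0 h=1
t11.Δ0 a=0 e=0 j=1 k=0 c=1 d=1 g=1 clk=1 f=1 b=0 h=1
t11.Δ1 a=0 e=0 j=1 k=0 c=1 d=1 g=1 clk=0 f=1 b=0 h=1
t12.Δ0 a=0 e=0 j=1 k=0 c=1 d=1 g=1 clk=0 f=1 b=0 h=1
t12.Δ1 a=0 e=0 j=1 k=0 c=1 d=1 g=1 clk=1 f=1 b=0 h=1
t12.Δ2 a=0 e=0 j=0 k=0 c=1 d=1 g=1 clk=1 f=1 b=0 h=1
t13.Δ0 a=0 e=0 j=0 k=0 c=1 d=1 g=1 clk=1 f=1 b=0 h=1
t13.Δ1 a=0 e=0 j=0 k=0 c=1 d=1 g=1 clk=0 f=1 b=0 h=1
t14.Δ0 a=0 e=0 j=0 k=0 c=1 d=1 g=1 clk=0 f=1 b=0 h=1
t14.Δ1 a=0 e=0 j=0 k=0 c=1 d=1 g=1 clk=1 f=1 b=0 h=1
t14.Δ2 a=0 e=0 j=1 k=0 c=1 d=1 g=1 clk=1 f=1 b=0 h=1
t15.Δ0 a=0 e=0 j=1 k=0 c=1 d=1 g=1 clk=1 f=1 b=0 h=1
t15.Δ1 a=0 e=0 j=1 k=0 c=1 d=1 g=1 clk=0 f=1 b=0 h=1
t16.Δ0 a=0 e=0 j=1 k=0 c=1 d=1 g=1 clk=0 f=1 b=0 h=1
t16.Δ1 a=0 e=0 j=1 k=0 c=1 d=1 g=1 clk=1 f=1 b=0 h=1
t16.Δ2 a=0 e=0 j=0 k=0 c=1 d=1 g=1 clk=1 f=1 b=0 h=1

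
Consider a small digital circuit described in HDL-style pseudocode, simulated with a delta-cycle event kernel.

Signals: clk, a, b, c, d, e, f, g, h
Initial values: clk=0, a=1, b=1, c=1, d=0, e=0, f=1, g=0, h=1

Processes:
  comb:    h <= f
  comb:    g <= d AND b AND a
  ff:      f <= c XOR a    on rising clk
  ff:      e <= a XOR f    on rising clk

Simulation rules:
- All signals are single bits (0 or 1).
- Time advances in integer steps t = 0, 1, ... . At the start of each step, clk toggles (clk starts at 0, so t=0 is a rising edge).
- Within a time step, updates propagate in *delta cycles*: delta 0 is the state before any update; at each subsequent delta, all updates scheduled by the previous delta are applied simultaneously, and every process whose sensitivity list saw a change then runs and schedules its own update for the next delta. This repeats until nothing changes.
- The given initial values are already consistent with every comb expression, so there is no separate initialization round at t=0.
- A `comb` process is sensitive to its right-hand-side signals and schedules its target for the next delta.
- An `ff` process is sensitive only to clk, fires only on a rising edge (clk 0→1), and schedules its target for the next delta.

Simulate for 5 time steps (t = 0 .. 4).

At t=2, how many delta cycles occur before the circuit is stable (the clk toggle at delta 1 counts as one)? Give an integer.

t0.Δ0 b=1 a=1 c=1 e=0 f=1 g=0 d=0 clk=0 h=1
t0.Δ1 b=1 a=1 c=1 e=0 f=1 g=0 d=0 clk=1 h=1
t0.Δ2 b=1 a=1 c=1 e=0 f=0 g=0 d=0 clk=1 h=1
t0.Δ3 b=1 a=1 c=1 e=0 f=0 g=0 d=0 clk=1 h=0
t1.Δ0 b=1 a=1 c=1 e=0 f=0 g=0 d=0 clk=1 h=0
t1.Δ1 b=1 a=1 c=1 e=0 f=0 g=0 d=0 clk=0 h=0
t2.Δ0 b=1 a=1 c=1 e=0 f=0 g=0 d=0 clk=0 h=0
t2.Δ1 b=1 a=1 c=1 e=0 f=0 g=0 d=0 clk=1 h=0
t2.Δ2 b=1 a=1 c=1 e=1 f=0 g=0 d=0 clk=1 h=0
t3.Δ0 b=1 a=1 c=1 e=1 f=0 g=0 d=0 clk=1 h=0
t3.Δ1 b=1 a=1 c=1 e=1 f=0 g=0 d=0 clk=0 h=0
t4.Δ0 b=1 a=1 c=1 e=1 f=0 g=0 d=0 clk=0 h=0
t4.Δ1 b=1 a=1 c=1 e=1 f=0 g=0 d=0 clk=1 h=0

2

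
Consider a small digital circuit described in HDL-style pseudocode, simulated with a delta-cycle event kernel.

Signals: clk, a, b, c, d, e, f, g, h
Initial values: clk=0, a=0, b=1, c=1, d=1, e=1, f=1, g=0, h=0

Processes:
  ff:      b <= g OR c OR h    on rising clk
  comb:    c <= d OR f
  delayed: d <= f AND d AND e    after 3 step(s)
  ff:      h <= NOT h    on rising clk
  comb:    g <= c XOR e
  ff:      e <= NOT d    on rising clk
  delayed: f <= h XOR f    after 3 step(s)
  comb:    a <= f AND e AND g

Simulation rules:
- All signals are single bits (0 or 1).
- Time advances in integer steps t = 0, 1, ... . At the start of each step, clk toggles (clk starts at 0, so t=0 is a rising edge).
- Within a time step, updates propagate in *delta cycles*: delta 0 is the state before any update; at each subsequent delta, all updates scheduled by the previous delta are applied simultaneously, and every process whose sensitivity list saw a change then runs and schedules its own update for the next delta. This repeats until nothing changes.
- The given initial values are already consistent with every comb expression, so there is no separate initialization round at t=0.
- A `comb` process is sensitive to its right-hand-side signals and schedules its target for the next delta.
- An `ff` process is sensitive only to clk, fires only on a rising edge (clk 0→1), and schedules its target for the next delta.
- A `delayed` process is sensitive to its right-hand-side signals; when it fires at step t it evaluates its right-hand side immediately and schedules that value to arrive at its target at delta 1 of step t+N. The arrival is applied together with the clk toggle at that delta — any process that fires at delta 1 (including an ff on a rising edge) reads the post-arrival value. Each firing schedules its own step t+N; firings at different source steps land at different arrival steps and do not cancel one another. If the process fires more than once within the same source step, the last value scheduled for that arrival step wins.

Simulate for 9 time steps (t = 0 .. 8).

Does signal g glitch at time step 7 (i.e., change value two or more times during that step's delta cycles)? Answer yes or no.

[bits: d,g,h,a,c,b,e,clk,f]
t=0: Δ0=100011101 Δ1=100011111 Δ2=101011011 Δ3=111011011 | 3Δ
t=1: Δ0=111011011 Δ1=111011001 | 1Δ
t=2: Δ0=111011001 Δ1=111011011 Δ2=110011011 | 2Δ
t=3: Δ0=110011011 Δ1=010011000 Δ2=010001000 Δ3=000001000 | 3Δ
t=4: Δ0=000001000 Δ1=000001010 Δ2=001000110 Δ3=011000110 | 3Δ
t=5: Δ0=011000110 Δ1=011000101 Δ2=011110101 Δ3=001110101 Δ4=001010101 | 4Δ
t=6: Δ0=001010101 Δ1=001010110 Δ2=000001110 Δ3=010001110 | 3Δ
t=7: Δ0=010001110 Δ1=010001101 Δ2=010111101 Δ3=000111101 Δ4=000011101 | 4Δ
t=8: Δ0=000011101 Δ1=000011110 Δ2=001001110 Δ3=011001110 | 3Δ

no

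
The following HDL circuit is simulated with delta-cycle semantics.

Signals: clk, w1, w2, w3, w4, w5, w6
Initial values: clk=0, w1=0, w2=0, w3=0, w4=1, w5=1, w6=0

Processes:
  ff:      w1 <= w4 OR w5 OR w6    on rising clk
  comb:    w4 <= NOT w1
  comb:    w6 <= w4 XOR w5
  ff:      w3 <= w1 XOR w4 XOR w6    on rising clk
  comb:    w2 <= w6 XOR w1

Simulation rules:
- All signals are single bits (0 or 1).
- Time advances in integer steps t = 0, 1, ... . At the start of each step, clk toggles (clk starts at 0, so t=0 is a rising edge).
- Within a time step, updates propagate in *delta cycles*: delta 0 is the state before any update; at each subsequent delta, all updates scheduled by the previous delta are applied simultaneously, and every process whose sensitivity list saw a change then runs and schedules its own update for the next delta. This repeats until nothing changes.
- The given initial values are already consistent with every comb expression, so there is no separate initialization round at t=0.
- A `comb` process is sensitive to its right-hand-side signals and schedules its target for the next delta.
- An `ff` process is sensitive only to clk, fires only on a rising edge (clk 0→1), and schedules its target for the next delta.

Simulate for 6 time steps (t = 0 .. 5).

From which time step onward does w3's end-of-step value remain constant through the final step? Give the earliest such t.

2

[bits: w5,w1,clk,w4,w2,w3,w6]
t=0: Δ0=1001000 Δ1=1011000 Δ2=1111010 Δ3=1110110 Δ4=1110111 Δ5=1110011 | 5Δ
t=1: Δ0=1110011 Δ1=1100011 | 1Δ
t=2: Δ0=1100011 Δ1=1110011 Δ2=1110001 | 2Δ
t=3: Δ0=1110001 Δ1=1100001 | 1Δ
t=4: Δ0=1100001 Δ1=1110001 | 1Δ
t=5: Δ0=1110001 Δ1=1100001 | 1Δ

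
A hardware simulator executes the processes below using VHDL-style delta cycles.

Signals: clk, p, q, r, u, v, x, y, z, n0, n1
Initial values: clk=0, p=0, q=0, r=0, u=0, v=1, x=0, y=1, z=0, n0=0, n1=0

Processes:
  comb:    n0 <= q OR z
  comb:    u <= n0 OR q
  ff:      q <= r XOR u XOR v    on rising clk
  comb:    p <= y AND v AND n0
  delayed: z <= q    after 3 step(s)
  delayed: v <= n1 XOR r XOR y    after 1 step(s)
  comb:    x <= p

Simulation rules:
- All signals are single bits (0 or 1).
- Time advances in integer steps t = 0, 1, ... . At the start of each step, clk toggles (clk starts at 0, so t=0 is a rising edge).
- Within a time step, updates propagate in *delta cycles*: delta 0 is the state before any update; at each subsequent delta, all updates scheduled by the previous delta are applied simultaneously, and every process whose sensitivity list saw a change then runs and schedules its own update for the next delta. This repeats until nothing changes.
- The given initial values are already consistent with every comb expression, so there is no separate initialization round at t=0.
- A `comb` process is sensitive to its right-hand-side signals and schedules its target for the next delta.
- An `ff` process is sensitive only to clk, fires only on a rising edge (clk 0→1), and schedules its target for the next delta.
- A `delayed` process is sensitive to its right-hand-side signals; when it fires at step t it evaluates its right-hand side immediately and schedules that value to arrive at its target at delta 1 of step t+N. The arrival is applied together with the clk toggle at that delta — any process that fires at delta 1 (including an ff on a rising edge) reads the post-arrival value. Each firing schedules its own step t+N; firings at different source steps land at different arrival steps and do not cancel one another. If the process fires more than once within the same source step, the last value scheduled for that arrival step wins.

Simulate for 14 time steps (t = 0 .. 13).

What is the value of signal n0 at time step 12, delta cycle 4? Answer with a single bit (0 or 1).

t=0 Δ0: u=0 p=0 r=0 q=0 n1=0 n0=0 clk=0 z=0 v=1 y=1 x=0
  Δ1: clk:0→1
  Δ2: q:0→1
  Δ3: u:0→1, n0:0→1
  Δ4: p:0→1
  Δ5: x:0→1
  (5Δ to stable)
t=1 Δ0: u=1 p=1 r=0 q=1 n1=0 n0=1 clk=1 z=0 v=1 y=1 x=1
  Δ1: clk:1→0
  (1Δ to stable)
t=2 Δ0: u=1 p=1 r=0 q=1 n1=0 n0=1 clk=0 z=0 v=1 y=1 x=1
  Δ1: clk:0→1
  Δ2: q:1→0
  Δ3: n0:1→0
  Δ4: u:1→0, p:1→0
  Δ5: x:1→0
  (5Δ to stable)
t=3 Δ0: u=0 p=0 r=0 q=0 n1=0 n0=0 clk=1 z=0 v=1 y=1 x=0
  Δ1: clk:1→0, z:0→1
  Δ2: n0:0→1
  Δ3: u:0→1, p:0→1
  Δ4: x:0→1
  (4Δ to stable)
t=4 Δ0: u=1 p=1 r=0 q=0 n1=0 n0=1 clk=0 z=1 v=1 y=1 x=1
  Δ1: clk:0→1
  (1Δ to stable)
t=5 Δ0: u=1 p=1 r=0 q=0 n1=0 n0=1 clk=1 z=1 v=1 y=1 x=1
  Δ1: clk:1→0, z:1→0
  Δ2: n0:1→0
  Δ3: u:1→0, p:1→0
  Δ4: x:1→0
  (4Δ to stable)
t=6 Δ0: u=0 p=0 r=0 q=0 n1=0 n0=0 clk=0 z=0 v=1 y=1 x=0
  Δ1: clk:0→1
  Δ2: q:0→1
  Δ3: u:0→1, n0:0→1
  Δ4: p:0→1
  Δ5: x:0→1
  (5Δ to stable)
t=7 Δ0: u=1 p=1 r=0 q=1 n1=0 n0=1 clk=1 z=0 v=1 y=1 x=1
  Δ1: clk:1→0
  (1Δ to stable)
t=8 Δ0: u=1 p=1 r=0 q=1 n1=0 n0=1 clk=0 z=0 v=1 y=1 x=1
  Δ1: clk:0→1
  Δ2: q:1→0
  Δ3: n0:1→0
  Δ4: u:1→0, p:1→0
  Δ5: x:1→0
  (5Δ to stable)
t=9 Δ0: u=0 p=0 r=0 q=0 n1=0 n0=0 clk=1 z=0 v=1 y=1 x=0
  Δ1: clk:1→0, z:0→1
  Δ2: n0:0→1
  Δ3: u:0→1, p:0→1
  Δ4: x:0→1
  (4Δ to stable)
t=10 Δ0: u=1 p=1 r=0 q=0 n1=0 n0=1 clk=0 z=1 v=1 y=1 x=1
  Δ1: clk:0→1
  (1Δ to stable)
t=11 Δ0: u=1 p=1 r=0 q=0 n1=0 n0=1 clk=1 z=1 v=1 y=1 x=1
  Δ1: clk:1→0, z:1→0
  Δ2: n0:1→0
  Δ3: u:1→0, p:1→0
  Δ4: x:1→0
  (4Δ to stable)
t=12 Δ0: u=0 p=0 r=0 q=0 n1=0 n0=0 clk=0 z=0 v=1 y=1 x=0
  Δ1: clk:0→1
  Δ2: q:0→1
  Δ3: u:0→1, n0:0→1
  Δ4: p:0→1
  Δ5: x:0→1
  (5Δ to stable)
t=13 Δ0: u=1 p=1 r=0 q=1 n1=0 n0=1 clk=1 z=0 v=1 y=1 x=1
  Δ1: clk:1→0
  (1Δ to stable)

1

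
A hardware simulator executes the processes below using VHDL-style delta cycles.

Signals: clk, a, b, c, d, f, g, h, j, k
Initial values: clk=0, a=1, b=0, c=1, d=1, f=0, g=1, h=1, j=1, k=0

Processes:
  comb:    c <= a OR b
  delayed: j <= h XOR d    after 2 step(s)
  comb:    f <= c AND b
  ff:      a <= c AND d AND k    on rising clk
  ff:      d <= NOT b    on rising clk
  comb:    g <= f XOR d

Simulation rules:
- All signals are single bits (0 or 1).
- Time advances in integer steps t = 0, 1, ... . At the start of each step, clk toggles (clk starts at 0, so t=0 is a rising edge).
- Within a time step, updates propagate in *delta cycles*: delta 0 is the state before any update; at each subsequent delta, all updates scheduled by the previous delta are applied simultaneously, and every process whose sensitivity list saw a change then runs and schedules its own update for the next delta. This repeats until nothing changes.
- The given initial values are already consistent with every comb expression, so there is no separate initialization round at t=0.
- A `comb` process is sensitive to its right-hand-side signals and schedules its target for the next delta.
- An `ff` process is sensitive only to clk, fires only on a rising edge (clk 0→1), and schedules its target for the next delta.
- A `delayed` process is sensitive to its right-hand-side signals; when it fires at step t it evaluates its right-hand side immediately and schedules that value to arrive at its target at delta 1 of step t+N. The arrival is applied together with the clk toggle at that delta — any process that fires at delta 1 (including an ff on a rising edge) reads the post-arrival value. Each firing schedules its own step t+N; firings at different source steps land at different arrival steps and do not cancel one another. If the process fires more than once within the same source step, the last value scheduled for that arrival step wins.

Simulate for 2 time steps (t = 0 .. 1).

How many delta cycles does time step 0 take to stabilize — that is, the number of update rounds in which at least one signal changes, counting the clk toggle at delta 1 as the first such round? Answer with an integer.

[bits: j,c,g,clk,f,d,a,b,k,h]
t=0: Δ0=1110011001 Δ1=1111011001 Δ2=1111010001 Δ3=1011010001 | 3Δ
t=1: Δ0=1011010001 Δ1=1010010001 | 1Δ

3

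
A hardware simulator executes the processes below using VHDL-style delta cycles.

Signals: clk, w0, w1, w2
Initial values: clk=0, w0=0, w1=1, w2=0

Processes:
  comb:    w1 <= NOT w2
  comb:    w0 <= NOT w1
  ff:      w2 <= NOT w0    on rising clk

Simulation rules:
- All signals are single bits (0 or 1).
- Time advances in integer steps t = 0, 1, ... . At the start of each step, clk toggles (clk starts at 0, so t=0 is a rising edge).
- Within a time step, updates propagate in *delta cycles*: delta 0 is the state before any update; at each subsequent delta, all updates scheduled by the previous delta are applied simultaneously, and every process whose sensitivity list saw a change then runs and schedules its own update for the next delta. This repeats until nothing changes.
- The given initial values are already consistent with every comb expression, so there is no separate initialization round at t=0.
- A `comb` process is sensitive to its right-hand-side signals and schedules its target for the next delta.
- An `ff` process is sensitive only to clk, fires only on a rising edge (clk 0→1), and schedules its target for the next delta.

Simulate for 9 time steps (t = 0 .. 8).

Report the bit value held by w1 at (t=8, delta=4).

0

t=0 Δ0: w1=1 w2=0 w0=0 clk=0
  Δ1: clk:0→1
  Δ2: w2:0→1
  Δ3: w1:1→0
  Δ4: w0:0→1
  (4Δ to stable)
t=1 Δ0: w1=0 w2=1 w0=1 clk=1
  Δ1: clk:1→0
  (1Δ to stable)
t=2 Δ0: w1=0 w2=1 w0=1 clk=0
  Δ1: clk:0→1
  Δ2: w2:1→0
  Δ3: w1:0→1
  Δ4: w0:1→0
  (4Δ to stable)
t=3 Δ0: w1=1 w2=0 w0=0 clk=1
  Δ1: clk:1→0
  (1Δ to stable)
t=4 Δ0: w1=1 w2=0 w0=0 clk=0
  Δ1: clk:0→1
  Δ2: w2:0→1
  Δ3: w1:1→0
  Δ4: w0:0→1
  (4Δ to stable)
t=5 Δ0: w1=0 w2=1 w0=1 clk=1
  Δ1: clk:1→0
  (1Δ to stable)
t=6 Δ0: w1=0 w2=1 w0=1 clk=0
  Δ1: clk:0→1
  Δ2: w2:1→0
  Δ3: w1:0→1
  Δ4: w0:1→0
  (4Δ to stable)
t=7 Δ0: w1=1 w2=0 w0=0 clk=1
  Δ1: clk:1→0
  (1Δ to stable)
t=8 Δ0: w1=1 w2=0 w0=0 clk=0
  Δ1: clk:0→1
  Δ2: w2:0→1
  Δ3: w1:1→0
  Δ4: w0:0→1
  (4Δ to stable)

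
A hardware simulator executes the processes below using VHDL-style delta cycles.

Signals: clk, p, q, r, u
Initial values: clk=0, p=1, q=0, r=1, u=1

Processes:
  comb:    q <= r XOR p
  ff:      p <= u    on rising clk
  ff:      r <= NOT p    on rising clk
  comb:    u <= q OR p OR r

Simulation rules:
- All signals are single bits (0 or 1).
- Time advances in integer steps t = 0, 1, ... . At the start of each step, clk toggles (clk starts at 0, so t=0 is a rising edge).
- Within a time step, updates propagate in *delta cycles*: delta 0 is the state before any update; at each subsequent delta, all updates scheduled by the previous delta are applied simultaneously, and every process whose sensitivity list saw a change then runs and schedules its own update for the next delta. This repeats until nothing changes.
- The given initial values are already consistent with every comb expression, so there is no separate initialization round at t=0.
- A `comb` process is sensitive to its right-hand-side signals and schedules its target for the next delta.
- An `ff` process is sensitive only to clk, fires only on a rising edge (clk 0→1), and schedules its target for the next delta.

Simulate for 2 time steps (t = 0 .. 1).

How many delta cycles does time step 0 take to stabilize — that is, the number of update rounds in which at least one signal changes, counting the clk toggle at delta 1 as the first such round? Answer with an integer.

t=0 Δ0: r=1 clk=0 u=1 q=0 p=1
  Δ1: clk:0→1
  Δ2: r:1→0
  Δ3: q:0→1
  (3Δ to stable)
t=1 Δ0: r=0 clk=1 u=1 q=1 p=1
  Δ1: clk:1→0
  (1Δ to stable)

3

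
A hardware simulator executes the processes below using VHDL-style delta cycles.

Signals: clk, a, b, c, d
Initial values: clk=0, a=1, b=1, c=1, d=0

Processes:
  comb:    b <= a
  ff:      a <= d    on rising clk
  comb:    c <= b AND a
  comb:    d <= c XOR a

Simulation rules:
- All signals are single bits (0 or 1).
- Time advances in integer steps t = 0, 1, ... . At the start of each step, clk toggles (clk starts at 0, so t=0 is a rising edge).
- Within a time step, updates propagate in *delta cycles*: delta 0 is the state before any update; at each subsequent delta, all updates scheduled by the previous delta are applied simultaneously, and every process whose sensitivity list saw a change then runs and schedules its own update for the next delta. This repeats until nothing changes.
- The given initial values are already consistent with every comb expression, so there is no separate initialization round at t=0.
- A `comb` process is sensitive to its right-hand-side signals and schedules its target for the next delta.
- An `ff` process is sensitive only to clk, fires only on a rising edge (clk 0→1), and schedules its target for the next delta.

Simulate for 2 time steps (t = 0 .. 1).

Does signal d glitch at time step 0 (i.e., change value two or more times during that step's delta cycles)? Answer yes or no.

yes

t0.Δ0 b=1 c=1 d=0 clk=0 a=1
t0.Δ1 b=1 c=1 d=0 clk=1 a=1
t0.Δ2 b=1 c=1 d=0 clk=1 a=0
t0.Δ3 b=0 c=0 d=1 clk=1 a=0
t0.Δ4 b=0 c=0 d=0 clk=1 a=0
t1.Δ0 b=0 c=0 d=0 clk=1 a=0
t1.Δ1 b=0 c=0 d=0 clk=0 a=0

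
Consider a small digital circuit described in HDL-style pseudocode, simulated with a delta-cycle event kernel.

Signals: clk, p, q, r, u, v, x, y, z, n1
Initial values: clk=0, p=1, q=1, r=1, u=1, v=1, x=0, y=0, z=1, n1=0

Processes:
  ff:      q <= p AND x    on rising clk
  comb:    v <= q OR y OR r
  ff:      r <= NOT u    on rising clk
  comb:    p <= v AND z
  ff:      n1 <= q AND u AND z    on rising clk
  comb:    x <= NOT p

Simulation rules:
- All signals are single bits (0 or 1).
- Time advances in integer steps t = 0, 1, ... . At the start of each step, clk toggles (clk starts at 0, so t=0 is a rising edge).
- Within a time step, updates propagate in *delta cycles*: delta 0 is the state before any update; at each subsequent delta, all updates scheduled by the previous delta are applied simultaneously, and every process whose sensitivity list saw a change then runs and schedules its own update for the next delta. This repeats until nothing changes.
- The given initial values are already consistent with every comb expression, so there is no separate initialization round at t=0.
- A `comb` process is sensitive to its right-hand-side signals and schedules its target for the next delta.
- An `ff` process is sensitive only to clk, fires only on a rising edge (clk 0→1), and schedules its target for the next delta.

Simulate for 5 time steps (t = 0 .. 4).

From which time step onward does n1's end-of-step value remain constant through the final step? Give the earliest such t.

[bits: p,x,n1,y,clk,q,r,v,u,z]
t=0: Δ0=1000011111 Δ1=1000111111 Δ2=1010100111 Δ3=1010100011 Δ4=0010100011 Δ5=0110100011 | 5Δ
t=1: Δ0=0110100011 Δ1=0110000011 | 1Δ
t=2: Δ0=0110000011 Δ1=0110100011 Δ2=0100100011 | 2Δ
t=3: Δ0=0100100011 Δ1=0100000011 | 1Δ
t=4: Δ0=0100000011 Δ1=0100100011 | 1Δ

2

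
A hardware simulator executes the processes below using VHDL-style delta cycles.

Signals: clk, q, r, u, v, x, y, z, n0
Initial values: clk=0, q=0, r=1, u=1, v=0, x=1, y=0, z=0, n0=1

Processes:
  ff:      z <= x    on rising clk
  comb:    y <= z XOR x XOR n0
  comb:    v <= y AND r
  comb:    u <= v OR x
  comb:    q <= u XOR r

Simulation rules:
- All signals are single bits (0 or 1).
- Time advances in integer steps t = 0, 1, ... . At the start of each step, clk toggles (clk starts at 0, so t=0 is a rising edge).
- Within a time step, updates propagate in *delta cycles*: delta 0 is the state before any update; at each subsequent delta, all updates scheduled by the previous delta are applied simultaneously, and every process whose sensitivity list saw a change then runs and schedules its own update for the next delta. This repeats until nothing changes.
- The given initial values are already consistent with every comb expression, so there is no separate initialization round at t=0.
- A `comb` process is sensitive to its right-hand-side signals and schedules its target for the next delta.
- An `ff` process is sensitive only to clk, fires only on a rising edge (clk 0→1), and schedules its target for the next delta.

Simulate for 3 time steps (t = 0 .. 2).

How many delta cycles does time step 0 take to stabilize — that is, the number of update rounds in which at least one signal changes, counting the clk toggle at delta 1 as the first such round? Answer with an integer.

4

t0.Δ0 r=1 y=0 z=0 x=1 q=0 v=0 clk=0 n0=1 u=1
t0.Δ1 r=1 y=0 z=0 x=1 q=0 v=0 clk=1 n0=1 u=1
t0.Δ2 r=1 y=0 z=1 x=1 q=0 v=0 clk=1 n0=1 u=1
t0.Δ3 r=1 y=1 z=1 x=1 q=0 v=0 clk=1 n0=1 u=1
t0.Δ4 r=1 y=1 z=1 x=1 q=0 v=1 clk=1 n0=1 u=1
t1.Δ0 r=1 y=1 z=1 x=1 q=0 v=1 clk=1 n0=1 u=1
t1.Δ1 r=1 y=1 z=1 x=1 q=0 v=1 clk=0 n0=1 u=1
t2.Δ0 r=1 y=1 z=1 x=1 q=0 v=1 clk=0 n0=1 u=1
t2.Δ1 r=1 y=1 z=1 x=1 q=0 v=1 clk=1 n0=1 u=1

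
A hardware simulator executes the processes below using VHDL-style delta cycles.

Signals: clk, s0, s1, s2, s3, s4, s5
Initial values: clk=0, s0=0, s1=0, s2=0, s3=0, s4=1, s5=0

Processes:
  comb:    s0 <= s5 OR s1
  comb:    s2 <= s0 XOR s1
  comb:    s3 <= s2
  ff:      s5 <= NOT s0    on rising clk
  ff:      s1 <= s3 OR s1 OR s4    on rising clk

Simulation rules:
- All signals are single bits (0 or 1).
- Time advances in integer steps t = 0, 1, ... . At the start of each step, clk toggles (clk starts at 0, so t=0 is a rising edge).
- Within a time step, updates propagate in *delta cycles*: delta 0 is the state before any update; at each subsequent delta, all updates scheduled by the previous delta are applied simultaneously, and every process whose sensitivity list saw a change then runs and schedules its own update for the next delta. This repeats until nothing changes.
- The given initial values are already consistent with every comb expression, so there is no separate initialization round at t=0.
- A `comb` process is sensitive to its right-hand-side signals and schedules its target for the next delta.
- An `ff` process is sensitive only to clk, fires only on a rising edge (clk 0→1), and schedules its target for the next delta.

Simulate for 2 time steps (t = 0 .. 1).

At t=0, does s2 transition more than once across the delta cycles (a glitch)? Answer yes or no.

yes

[bits: s5,s4,s3,s0,s2,s1,clk]
t=0: Δ0=0100000 Δ1=0100001 Δ2=1100011 Δ3=1101111 Δ4=1111011 Δ5=1101011 | 5Δ
t=1: Δ0=1101011 Δ1=1101010 | 1Δ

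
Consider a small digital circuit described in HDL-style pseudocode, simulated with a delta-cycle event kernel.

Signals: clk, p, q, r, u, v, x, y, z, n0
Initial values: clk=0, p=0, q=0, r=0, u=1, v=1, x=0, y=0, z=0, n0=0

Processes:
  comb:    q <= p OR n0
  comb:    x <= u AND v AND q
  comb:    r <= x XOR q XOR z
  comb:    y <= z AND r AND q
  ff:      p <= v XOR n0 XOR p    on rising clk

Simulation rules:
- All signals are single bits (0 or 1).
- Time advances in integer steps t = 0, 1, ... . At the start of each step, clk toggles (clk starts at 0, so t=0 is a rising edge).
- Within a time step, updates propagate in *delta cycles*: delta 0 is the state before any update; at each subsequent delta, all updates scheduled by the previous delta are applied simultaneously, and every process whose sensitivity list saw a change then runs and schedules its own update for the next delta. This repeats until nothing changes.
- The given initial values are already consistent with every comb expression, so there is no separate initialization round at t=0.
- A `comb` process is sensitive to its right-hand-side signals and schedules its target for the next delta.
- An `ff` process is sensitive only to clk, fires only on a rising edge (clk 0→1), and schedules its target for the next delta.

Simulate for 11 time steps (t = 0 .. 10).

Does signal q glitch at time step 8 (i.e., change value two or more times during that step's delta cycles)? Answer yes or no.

[bits: r,v,y,u,z,p,clk,n0,q,x]
t=0: Δ0=0101000000 Δ1=0101001000 Δ2=0101011000 Δ3=0101011010 Δ4=1101011011 Δ5=0101011011 | 5Δ
t=1: Δ0=0101011011 Δ1=0101010011 | 1Δ
t=2: Δ0=0101010011 Δ1=0101011011 Δ2=0101001011 Δ3=0101001001 Δ4=1101001000 Δ5=0101001000 | 5Δ
t=3: Δ0=0101001000 Δ1=0101000000 | 1Δ
t=4: Δ0=0101000000 Δ1=0101001000 Δ2=0101011000 Δ3=0101011010 Δ4=1101011011 Δ5=0101011011 | 5Δ
t=5: Δ0=0101011011 Δ1=0101010011 | 1Δ
t=6: Δ0=0101010011 Δ1=0101011011 Δ2=0101001011 Δ3=0101001001 Δ4=1101001000 Δ5=0101001000 | 5Δ
t=7: Δ0=0101001000 Δ1=0101000000 | 1Δ
t=8: Δ0=0101000000 Δ1=0101001000 Δ2=0101011000 Δ3=0101011010 Δ4=1101011011 Δ5=0101011011 | 5Δ
t=9: Δ0=0101011011 Δ1=0101010011 | 1Δ
t=10: Δ0=0101010011 Δ1=0101011011 Δ2=0101001011 Δ3=0101001001 Δ4=1101001000 Δ5=0101001000 | 5Δ

no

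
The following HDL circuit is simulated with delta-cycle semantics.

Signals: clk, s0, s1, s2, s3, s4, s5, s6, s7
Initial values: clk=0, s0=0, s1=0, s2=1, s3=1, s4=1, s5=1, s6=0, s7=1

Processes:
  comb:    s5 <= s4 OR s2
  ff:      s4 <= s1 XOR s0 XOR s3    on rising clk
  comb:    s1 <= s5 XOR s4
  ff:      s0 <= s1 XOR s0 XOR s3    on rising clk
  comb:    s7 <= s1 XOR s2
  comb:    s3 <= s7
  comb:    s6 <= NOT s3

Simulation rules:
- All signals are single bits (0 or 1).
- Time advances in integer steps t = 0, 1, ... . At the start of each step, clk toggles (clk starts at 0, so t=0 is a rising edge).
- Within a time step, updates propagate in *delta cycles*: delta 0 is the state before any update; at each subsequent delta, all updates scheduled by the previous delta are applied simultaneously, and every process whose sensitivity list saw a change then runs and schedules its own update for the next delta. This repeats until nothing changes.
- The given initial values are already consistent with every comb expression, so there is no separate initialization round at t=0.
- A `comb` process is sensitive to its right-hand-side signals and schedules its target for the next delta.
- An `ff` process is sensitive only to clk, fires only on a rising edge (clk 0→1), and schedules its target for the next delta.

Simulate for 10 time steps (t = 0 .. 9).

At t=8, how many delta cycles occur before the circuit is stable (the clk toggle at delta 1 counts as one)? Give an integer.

t=0 Δ0: s7=1 s4=1 s2=1 s5=1 s1=0 s0=0 s6=0 s3=1 clk=0
  Δ1: clk:0→1
  Δ2: s0:0→1
  (2Δ to stable)
t=1 Δ0: s7=1 s4=1 s2=1 s5=1 s1=0 s0=1 s6=0 s3=1 clk=1
  Δ1: clk:1→0
  (1Δ to stable)
t=2 Δ0: s7=1 s4=1 s2=1 s5=1 s1=0 s0=1 s6=0 s3=1 clk=0
  Δ1: clk:0→1
  Δ2: s4:1→0, s0:1→0
  Δ3: s1:0→1
  Δ4: s7:1→0
  Δ5: s3:1→0
  Δ6: s6:0→1
  (6Δ to stable)
t=3 Δ0: s7=0 s4=0 s2=1 s5=1 s1=1 s0=0 s6=1 s3=0 clk=1
  Δ1: clk:1→0
  (1Δ to stable)
t=4 Δ0: s7=0 s4=0 s2=1 s5=1 s1=1 s0=0 s6=1 s3=0 clk=0
  Δ1: clk:0→1
  Δ2: s4:0→1, s0:0→1
  Δ3: s1:1→0
  Δ4: s7:0→1
  Δ5: s3:0→1
  Δ6: s6:1→0
  (6Δ to stable)
t=5 Δ0: s7=1 s4=1 s2=1 s5=1 s1=0 s0=1 s6=0 s3=1 clk=1
  Δ1: clk:1→0
  (1Δ to stable)
t=6 Δ0: s7=1 s4=1 s2=1 s5=1 s1=0 s0=1 s6=0 s3=1 clk=0
  Δ1: clk:0→1
  Δ2: s4:1→0, s0:1→0
  Δ3: s1:0→1
  Δ4: s7:1→0
  Δ5: s3:1→0
  Δ6: s6:0→1
  (6Δ to stable)
t=7 Δ0: s7=0 s4=0 s2=1 s5=1 s1=1 s0=0 s6=1 s3=0 clk=1
  Δ1: clk:1→0
  (1Δ to stable)
t=8 Δ0: s7=0 s4=0 s2=1 s5=1 s1=1 s0=0 s6=1 s3=0 clk=0
  Δ1: clk:0→1
  Δ2: s4:0→1, s0:0→1
  Δ3: s1:1→0
  Δ4: s7:0→1
  Δ5: s3:0→1
  Δ6: s6:1→0
  (6Δ to stable)
t=9 Δ0: s7=1 s4=1 s2=1 s5=1 s1=0 s0=1 s6=0 s3=1 clk=1
  Δ1: clk:1→0
  (1Δ to stable)

6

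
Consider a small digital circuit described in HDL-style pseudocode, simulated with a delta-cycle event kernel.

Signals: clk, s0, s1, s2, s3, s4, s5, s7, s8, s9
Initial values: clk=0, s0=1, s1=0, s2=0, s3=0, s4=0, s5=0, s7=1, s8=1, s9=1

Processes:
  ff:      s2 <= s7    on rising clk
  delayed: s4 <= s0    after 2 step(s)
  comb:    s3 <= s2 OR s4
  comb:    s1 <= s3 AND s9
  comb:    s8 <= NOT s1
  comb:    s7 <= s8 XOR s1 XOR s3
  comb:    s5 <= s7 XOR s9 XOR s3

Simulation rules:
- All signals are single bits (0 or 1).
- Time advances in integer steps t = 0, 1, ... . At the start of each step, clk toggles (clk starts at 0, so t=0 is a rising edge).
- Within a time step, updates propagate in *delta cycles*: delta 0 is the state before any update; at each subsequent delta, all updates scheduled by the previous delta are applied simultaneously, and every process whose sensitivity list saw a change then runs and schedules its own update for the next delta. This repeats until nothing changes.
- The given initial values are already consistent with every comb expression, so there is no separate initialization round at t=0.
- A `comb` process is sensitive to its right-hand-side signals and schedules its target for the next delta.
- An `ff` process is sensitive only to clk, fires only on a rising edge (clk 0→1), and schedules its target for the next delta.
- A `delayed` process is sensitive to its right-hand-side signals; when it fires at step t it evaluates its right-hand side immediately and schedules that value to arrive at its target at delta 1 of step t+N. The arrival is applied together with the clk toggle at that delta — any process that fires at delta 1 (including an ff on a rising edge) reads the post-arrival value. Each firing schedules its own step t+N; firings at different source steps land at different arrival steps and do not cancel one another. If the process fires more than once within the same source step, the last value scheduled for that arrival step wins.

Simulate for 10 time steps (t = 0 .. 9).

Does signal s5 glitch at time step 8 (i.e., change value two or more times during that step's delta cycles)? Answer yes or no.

yes

t0.Δ0 s3=0 s0=1 s9=1 s2=0 s8=1 s7=1 clk=0 s4=0 s5=0 s1=0
t0.Δ1 s3=0 s0=1 s9=1 s2=0 s8=1 s7=1 clk=1 s4=0 s5=0 s1=0
t0.Δ2 s3=0 s0=1 s9=1 s2=1 s8=1 s7=1 clk=1 s4=0 s5=0 s1=0
t0.Δ3 s3=1 s0=1 s9=1 s2=1 s8=1 s7=1 clk=1 s4=0 s5=0 s1=0
t0.Δ4 s3=1 s0=1 s9=1 s2=1 s8=1 s7=0 clk=1 s4=0 s5=1 s1=1
t0.Δ5 s3=1 s0=1 s9=1 s2=1 s8=0 s7=1 clk=1 s4=0 s5=0 s1=1
t0.Δ6 s3=1 s0=1 s9=1 s2=1 s8=0 s7=0 clk=1 s4=0 s5=1 s1=1
t0.Δ7 s3=1 s0=1 s9=1 s2=1 s8=0 s7=0 clk=1 s4=0 s5=0 s1=1
t1.Δ0 s3=1 s0=1 s9=1 s2=1 s8=0 s7=0 clk=1 s4=0 s5=0 s1=1
t1.Δ1 s3=1 s0=1 s9=1 s2=1 s8=0 s7=0 clk=0 s4=0 s5=0 s1=1
t2.Δ0 s3=1 s0=1 s9=1 s2=1 s8=0 s7=0 clk=0 s4=0 s5=0 s1=1
t2.Δ1 s3=1 s0=1 s9=1 s2=1 s8=0 s7=0 clk=1 s4=0 s5=0 s1=1
t2.Δ2 s3=1 s0=1 s9=1 s2=0 s8=0 s7=0 clk=1 s4=0 s5=0 s1=1
t2.Δ3 s3=0 s0=1 s9=1 s2=0 s8=0 s7=0 clk=1 s4=0 s5=0 s1=1
t2.Δ4 s3=0 s0=1 s9=1 s2=0 s8=0 s7=1 clk=1 s4=0 s5=1 s1=0
t2.Δ5 s3=0 s0=1 s9=1 s2=0 s8=1 s7=0 clk=1 s4=0 s5=0 s1=0
t2.Δ6 s3=0 s0=1 s9=1 s2=0 s8=1 s7=1 clk=1 s4=0 s5=1 s1=0
t2.Δ7 s3=0 s0=1 s9=1 s2=0 s8=1 s7=1 clk=1 s4=0 s5=0 s1=0
t3.Δ0 s3=0 s0=1 s9=1 s2=0 s8=1 s7=1 clk=1 s4=0 s5=0 s1=0
t3.Δ1 s3=0 s0=1 s9=1 s2=0 s8=1 s7=1 clk=0 s4=0 s5=0 s1=0
t4.Δ0 s3=0 s0=1 s9=1 s2=0 s8=1 s7=1 clk=0 s4=0 s5=0 s1=0
t4.Δ1 s3=0 s0=1 s9=1 s2=0 s8=1 s7=1 clk=1 s4=0 s5=0 s1=0
t4.Δ2 s3=0 s0=1 s9=1 s2=1 s8=1 s7=1 clk=1 s4=0 s5=0 s1=0
t4.Δ3 s3=1 s0=1 s9=1 s2=1 s8=1 s7=1 clk=1 s4=0 s5=0 s1=0
t4.Δ4 s3=1 s0=1 s9=1 s2=1 s8=1 s7=0 clk=1 s4=0 s5=1 s1=1
t4.Δ5 s3=1 s0=1 s9=1 s2=1 s8=0 s7=1 clk=1 s4=0 s5=0 s1=1
t4.Δ6 s3=1 s0=1 s9=1 s2=1 s8=0 s7=0 clk=1 s4=0 s5=1 s1=1
t4.Δ7 s3=1 s0=1 s9=1 s2=1 s8=0 s7=0 clk=1 s4=0 s5=0 s1=1
t5.Δ0 s3=1 s0=1 s9=1 s2=1 s8=0 s7=0 clk=1 s4=0 s5=0 s1=1
t5.Δ1 s3=1 s0=1 s9=1 s2=1 s8=0 s7=0 clk=0 s4=0 s5=0 s1=1
t6.Δ0 s3=1 s0=1 s9=1 s2=1 s8=0 s7=0 clk=0 s4=0 s5=0 s1=1
t6.Δ1 s3=1 s0=1 s9=1 s2=1 s8=0 s7=0 clk=1 s4=0 s5=0 s1=1
t6.Δ2 s3=1 s0=1 s9=1 s2=0 s8=0 s7=0 clk=1 s4=0 s5=0 s1=1
t6.Δ3 s3=0 s0=1 s9=1 s2=0 s8=0 s7=0 clk=1 s4=0 s5=0 s1=1
t6.Δ4 s3=0 s0=1 s9=1 s2=0 s8=0 s7=1 clk=1 s4=0 s5=1 s1=0
t6.Δ5 s3=0 s0=1 s9=1 s2=0 s8=1 s7=0 clk=1 s4=0 s5=0 s1=0
t6.Δ6 s3=0 s0=1 s9=1 s2=0 s8=1 s7=1 clk=1 s4=0 s5=1 s1=0
t6.Δ7 s3=0 s0=1 s9=1 s2=0 s8=1 s7=1 clk=1 s4=0 s5=0 s1=0
t7.Δ0 s3=0 s0=1 s9=1 s2=0 s8=1 s7=1 clk=1 s4=0 s5=0 s1=0
t7.Δ1 s3=0 s0=1 s9=1 s2=0 s8=1 s7=1 clk=0 s4=0 s5=0 s1=0
t8.Δ0 s3=0 s0=1 s9=1 s2=0 s8=1 s7=1 clk=0 s4=0 s5=0 s1=0
t8.Δ1 s3=0 s0=1 s9=1 s2=0 s8=1 s7=1 clk=1 s4=0 s5=0 s1=0
t8.Δ2 s3=0 s0=1 s9=1 s2=1 s8=1 s7=1 clk=1 s4=0 s5=0 s1=0
t8.Δ3 s3=1 s0=1 s9=1 s2=1 s8=1 s7=1 clk=1 s4=0 s5=0 s1=0
t8.Δ4 s3=1 s0=1 s9=1 s2=1 s8=1 s7=0 clk=1 s4=0 s5=1 s1=1
t8.Δ5 s3=1 s0=1 s9=1 s2=1 s8=0 s7=1 clk=1 s4=0 s5=0 s1=1
t8.Δ6 s3=1 s0=1 s9=1 s2=1 s8=0 s7=0 clk=1 s4=0 s5=1 s1=1
t8.Δ7 s3=1 s0=1 s9=1 s2=1 s8=0 s7=0 clk=1 s4=0 s5=0 s1=1
t9.Δ0 s3=1 s0=1 s9=1 s2=1 s8=0 s7=0 clk=1 s4=0 s5=0 s1=1
t9.Δ1 s3=1 s0=1 s9=1 s2=1 s8=0 s7=0 clk=0 s4=0 s5=0 s1=1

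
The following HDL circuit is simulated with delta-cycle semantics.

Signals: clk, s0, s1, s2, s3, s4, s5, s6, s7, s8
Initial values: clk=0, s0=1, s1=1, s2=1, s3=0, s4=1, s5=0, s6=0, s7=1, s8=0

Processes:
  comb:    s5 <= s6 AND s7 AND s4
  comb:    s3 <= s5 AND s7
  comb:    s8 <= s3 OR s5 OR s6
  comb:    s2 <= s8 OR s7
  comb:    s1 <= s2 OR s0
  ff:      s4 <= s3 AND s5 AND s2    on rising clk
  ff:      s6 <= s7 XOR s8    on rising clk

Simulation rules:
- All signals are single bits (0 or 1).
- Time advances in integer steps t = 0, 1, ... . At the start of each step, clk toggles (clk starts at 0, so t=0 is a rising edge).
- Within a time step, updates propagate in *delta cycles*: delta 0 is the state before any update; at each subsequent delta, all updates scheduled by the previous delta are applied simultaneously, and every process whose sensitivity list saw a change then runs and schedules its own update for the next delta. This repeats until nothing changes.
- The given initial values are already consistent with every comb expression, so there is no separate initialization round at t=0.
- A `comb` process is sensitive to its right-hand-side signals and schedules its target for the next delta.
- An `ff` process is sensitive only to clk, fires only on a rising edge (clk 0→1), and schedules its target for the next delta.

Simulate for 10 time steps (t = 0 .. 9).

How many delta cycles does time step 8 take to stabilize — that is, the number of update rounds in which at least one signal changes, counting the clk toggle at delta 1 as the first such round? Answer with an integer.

[bits: s4,s8,s5,s2,s0,s7,s3,s6,s1,clk]
t=0: Δ0=1001110010 Δ1=1001110011 Δ2=0001110111 Δ3=0101110111 | 3Δ
t=1: Δ0=0101110111 Δ1=0101110110 | 1Δ
t=2: Δ0=0101110110 Δ1=0101110111 Δ2=0101110011 Δ3=0001110011 | 3Δ
t=3: Δ0=0001110011 Δ1=0001110010 | 1Δ
t=4: Δ0=0001110010 Δ1=0001110011 Δ2=0001110111 Δ3=0101110111 | 3Δ
t=5: Δ0=0101110111 Δ1=0101110110 | 1Δ
t=6: Δ0=0101110110 Δ1=0101110111 Δ2=0101110011 Δ3=0001110011 | 3Δ
t=7: Δ0=0001110011 Δ1=0001110010 | 1Δ
t=8: Δ0=0001110010 Δ1=0001110011 Δ2=0001110111 Δ3=0101110111 | 3Δ
t=9: Δ0=0101110111 Δ1=0101110110 | 1Δ

3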